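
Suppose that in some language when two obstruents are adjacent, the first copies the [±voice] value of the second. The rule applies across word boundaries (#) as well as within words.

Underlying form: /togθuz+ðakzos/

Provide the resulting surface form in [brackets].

/g/ before /θ/ (voiceless) → [k]
/k/ before /z/ (voiced) → [g]

[tokθuz+ðagzos]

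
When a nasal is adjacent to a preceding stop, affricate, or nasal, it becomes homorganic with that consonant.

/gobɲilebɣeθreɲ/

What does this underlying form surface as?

[gobmilebɣeθreɲ]

/ɲ/ after /b/ (labial) → [m]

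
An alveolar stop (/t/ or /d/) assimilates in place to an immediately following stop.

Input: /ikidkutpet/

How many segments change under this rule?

2

/d/ before /k/ (velar) → [g]
/t/ before /p/ (labial) → [p]
2 segments change.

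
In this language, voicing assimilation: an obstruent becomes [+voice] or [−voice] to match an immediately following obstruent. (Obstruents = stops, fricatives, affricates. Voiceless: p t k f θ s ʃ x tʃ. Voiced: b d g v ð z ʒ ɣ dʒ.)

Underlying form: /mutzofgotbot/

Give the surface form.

[mudzovgodbot]

/t/ before /z/ (voiced) → [d]
/f/ before /g/ (voiced) → [v]
/t/ before /b/ (voiced) → [d]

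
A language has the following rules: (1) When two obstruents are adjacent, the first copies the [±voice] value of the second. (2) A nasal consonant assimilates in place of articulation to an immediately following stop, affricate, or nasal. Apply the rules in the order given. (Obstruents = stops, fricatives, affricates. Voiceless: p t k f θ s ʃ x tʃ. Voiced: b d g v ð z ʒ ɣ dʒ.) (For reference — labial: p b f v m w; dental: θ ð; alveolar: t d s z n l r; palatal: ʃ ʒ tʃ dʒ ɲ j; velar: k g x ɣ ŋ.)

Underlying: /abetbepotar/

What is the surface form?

[abedbepotar]

Rule 1: /t/ before /b/ (voiced) → [d]
After rule 1: abedbepotar
Rule 2: no segment meets the rule's conditions; no change.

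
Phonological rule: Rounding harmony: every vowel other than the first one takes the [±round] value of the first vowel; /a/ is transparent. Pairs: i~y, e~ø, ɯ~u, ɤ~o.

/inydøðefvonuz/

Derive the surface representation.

/y/ harmonizes with /i/ ([-round]) → [i]
/ø/ harmonizes with /i/ ([-round]) → [e]
/o/ harmonizes with /i/ ([-round]) → [ɤ]
/u/ harmonizes with /i/ ([-round]) → [ɯ]

[inideðefvɤnɯz]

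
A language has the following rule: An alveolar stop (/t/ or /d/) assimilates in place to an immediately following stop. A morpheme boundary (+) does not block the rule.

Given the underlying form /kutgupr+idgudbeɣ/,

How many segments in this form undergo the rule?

/t/ before /g/ (velar) → [k]
/d/ before /g/ (velar) → [g]
/d/ before /b/ (labial) → [b]
3 segments change.

3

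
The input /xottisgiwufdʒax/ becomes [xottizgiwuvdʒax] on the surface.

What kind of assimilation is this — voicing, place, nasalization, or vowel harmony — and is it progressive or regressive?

/s/→[z] /f/→[v].
Each target copies a feature from the following segment, so the direction is regressive.

voicing assimilation, regressive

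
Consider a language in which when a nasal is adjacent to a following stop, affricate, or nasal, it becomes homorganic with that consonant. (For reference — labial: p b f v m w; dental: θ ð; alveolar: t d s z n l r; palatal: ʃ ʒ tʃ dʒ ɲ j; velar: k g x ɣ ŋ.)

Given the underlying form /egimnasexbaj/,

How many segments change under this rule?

/m/ before /n/ (alveolar) → [n]
1 segment changes.

1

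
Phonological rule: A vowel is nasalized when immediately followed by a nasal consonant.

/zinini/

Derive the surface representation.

/i/ before nasal /n/ → [ĩ]
/i/ before nasal /n/ → [ĩ]

[zĩnĩni]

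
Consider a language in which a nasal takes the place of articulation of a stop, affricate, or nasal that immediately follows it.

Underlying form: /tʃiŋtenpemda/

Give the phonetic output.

[tʃintempenda]

/ŋ/ before /t/ (alveolar) → [n]
/n/ before /p/ (labial) → [m]
/m/ before /d/ (alveolar) → [n]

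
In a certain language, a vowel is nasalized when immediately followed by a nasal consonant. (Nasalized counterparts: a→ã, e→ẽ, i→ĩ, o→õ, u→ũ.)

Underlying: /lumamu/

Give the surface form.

[lũmãmu]

/u/ before nasal /m/ → [ũ]
/a/ before nasal /m/ → [ã]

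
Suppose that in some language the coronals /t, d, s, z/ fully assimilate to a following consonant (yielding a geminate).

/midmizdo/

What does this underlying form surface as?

[mimmiddo]

/d/ before /m/ → [m] (total assimilation)
/z/ before /d/ → [d] (total assimilation)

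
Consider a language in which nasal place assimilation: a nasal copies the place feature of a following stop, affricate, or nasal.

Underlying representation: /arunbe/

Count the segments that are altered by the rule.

/n/ before /b/ (labial) → [m]
1 segment changes.

1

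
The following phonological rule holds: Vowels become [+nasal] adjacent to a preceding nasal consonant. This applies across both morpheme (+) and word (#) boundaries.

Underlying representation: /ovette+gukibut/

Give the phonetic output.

[ovette+gukibut]

no segment meets the rule's conditions; no change.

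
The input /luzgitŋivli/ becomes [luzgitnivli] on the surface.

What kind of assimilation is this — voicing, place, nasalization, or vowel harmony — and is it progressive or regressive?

place assimilation, progressive

/ŋ/→[n].
Each target copies a feature from the preceding segment, so the direction is progressive.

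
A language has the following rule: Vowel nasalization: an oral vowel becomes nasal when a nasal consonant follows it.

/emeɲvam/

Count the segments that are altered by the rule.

/e/ before nasal /m/ → [ẽ]
/e/ before nasal /ɲ/ → [ẽ]
/a/ before nasal /m/ → [ã]
3 segments change.

3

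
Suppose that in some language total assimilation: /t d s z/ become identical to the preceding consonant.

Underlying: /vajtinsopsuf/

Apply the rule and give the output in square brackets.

[vajjinnoppuf]

/t/ after /j/ → [j] (total assimilation)
/s/ after /n/ → [n] (total assimilation)
/s/ after /p/ → [p] (total assimilation)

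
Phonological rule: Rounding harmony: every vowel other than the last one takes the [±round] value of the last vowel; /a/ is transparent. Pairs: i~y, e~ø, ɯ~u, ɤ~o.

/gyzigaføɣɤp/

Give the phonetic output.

[gizigafeɣɤp]

/y/ harmonizes with /ɤ/ ([-round]) → [i]
/ø/ harmonizes with /ɤ/ ([-round]) → [e]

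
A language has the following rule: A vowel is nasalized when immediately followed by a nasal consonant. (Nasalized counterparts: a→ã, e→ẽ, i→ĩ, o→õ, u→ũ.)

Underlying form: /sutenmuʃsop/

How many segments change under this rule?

/e/ before nasal /n/ → [ẽ]
1 segment changes.

1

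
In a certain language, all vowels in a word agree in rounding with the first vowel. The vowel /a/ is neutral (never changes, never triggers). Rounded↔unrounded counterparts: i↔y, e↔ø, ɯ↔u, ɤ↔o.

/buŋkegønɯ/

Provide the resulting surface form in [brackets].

[buŋkøgønu]

/e/ harmonizes with /u/ ([+round]) → [ø]
/ɯ/ harmonizes with /u/ ([+round]) → [u]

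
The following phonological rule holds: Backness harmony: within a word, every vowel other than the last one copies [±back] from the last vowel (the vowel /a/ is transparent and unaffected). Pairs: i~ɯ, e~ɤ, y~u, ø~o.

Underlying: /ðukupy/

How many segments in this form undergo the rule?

/u/ harmonizes with /y/ ([-back]) → [y]
/u/ harmonizes with /y/ ([-back]) → [y]
2 segments change.

2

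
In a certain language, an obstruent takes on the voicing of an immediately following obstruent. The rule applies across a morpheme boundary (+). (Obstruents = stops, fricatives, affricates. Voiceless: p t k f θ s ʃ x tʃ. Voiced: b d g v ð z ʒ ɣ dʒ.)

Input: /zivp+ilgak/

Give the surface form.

[zifp+ilgak]

/v/ before /p/ (voiceless) → [f]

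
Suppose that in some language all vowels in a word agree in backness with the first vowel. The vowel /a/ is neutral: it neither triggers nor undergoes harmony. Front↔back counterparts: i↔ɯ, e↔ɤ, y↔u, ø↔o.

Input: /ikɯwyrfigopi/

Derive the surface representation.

[ikiwyrfigøpi]

/ɯ/ harmonizes with /i/ ([-back]) → [i]
/o/ harmonizes with /i/ ([-back]) → [ø]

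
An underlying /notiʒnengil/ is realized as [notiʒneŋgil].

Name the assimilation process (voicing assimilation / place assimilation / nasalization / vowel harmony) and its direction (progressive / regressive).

/n/→[ŋ].
Each target copies a feature from the following segment, so the direction is regressive.

place assimilation, regressive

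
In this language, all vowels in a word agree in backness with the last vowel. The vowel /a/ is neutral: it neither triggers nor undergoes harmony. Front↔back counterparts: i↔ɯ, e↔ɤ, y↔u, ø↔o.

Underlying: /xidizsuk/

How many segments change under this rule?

2

/i/ harmonizes with /u/ ([+back]) → [ɯ]
/i/ harmonizes with /u/ ([+back]) → [ɯ]
2 segments change.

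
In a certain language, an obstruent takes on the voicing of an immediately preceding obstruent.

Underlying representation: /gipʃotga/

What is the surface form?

/g/ after /t/ (voiceless) → [k]

[gipʃotka]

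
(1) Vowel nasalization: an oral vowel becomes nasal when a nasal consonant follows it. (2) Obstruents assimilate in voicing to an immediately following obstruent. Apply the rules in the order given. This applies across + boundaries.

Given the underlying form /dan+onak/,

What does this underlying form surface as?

[dãn+õnak]

Rule 1: /a/ before nasal /n/ → [ã]
Rule 1: /o/ before nasal /n/ → [õ]
After rule 1: dãn+õnak
Rule 2: no segment meets the rule's conditions; no change.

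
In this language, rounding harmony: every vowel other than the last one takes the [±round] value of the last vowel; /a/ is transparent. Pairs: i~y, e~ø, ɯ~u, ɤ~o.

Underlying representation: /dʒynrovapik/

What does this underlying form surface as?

[dʒinrɤvapik]

/y/ harmonizes with /i/ ([-round]) → [i]
/o/ harmonizes with /i/ ([-round]) → [ɤ]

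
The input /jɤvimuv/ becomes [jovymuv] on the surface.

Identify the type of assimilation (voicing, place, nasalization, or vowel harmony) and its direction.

/ɤ/→[o] /i/→[y].
Vowels agree with the last vowel, so the harmony is regressive.

vowel harmony, regressive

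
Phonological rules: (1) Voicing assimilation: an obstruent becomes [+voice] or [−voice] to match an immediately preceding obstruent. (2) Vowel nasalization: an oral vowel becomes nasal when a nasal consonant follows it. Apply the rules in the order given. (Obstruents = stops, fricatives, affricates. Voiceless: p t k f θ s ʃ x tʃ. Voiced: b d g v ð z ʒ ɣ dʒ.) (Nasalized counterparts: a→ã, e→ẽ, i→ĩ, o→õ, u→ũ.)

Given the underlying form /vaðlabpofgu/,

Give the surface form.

[vaðlabbofku]

Rule 1: /p/ after /b/ (voiced) → [b]
Rule 1: /g/ after /f/ (voiceless) → [k]
After rule 1: vaðlabbofku
Rule 2: no segment meets the rule's conditions; no change.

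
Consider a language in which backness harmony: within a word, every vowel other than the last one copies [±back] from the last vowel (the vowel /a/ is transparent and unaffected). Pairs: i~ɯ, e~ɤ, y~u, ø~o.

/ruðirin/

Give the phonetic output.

/u/ harmonizes with /i/ ([-back]) → [y]

[ryðirin]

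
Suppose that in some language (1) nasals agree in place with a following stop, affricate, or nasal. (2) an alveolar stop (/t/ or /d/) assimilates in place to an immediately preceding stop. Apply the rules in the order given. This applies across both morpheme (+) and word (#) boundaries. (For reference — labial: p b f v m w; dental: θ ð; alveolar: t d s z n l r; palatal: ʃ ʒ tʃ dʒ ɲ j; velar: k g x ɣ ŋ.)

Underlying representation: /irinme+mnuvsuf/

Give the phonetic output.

Rule 1: /n/ before /m/ (labial) → [m]
Rule 1: /m/ before /n/ (alveolar) → [n]
After rule 1: irimme+nnuvsuf
Rule 2: no segment meets the rule's conditions; no change.

[irimme+nnuvsuf]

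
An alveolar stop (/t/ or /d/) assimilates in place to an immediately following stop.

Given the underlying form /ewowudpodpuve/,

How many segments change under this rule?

2

/d/ before /p/ (labial) → [b]
/d/ before /p/ (labial) → [b]
2 segments change.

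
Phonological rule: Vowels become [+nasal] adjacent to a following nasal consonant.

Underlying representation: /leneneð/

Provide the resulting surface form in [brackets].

[lẽnẽneð]

/e/ before nasal /n/ → [ẽ]
/e/ before nasal /n/ → [ẽ]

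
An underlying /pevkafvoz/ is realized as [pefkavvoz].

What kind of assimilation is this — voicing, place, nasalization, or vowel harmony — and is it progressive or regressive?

voicing assimilation, regressive

/v/→[f] /f/→[v].
Each target copies a feature from the following segment, so the direction is regressive.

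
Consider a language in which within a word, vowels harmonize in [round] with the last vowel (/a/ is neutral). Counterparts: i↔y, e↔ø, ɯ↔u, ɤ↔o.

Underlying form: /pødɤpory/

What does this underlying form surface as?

/ɤ/ harmonizes with /y/ ([+round]) → [o]

[pødopory]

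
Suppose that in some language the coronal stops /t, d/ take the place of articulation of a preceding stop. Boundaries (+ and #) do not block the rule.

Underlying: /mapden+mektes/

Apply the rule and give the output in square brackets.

[mapben+mekkes]

/d/ after /p/ (labial) → [b]
/t/ after /k/ (velar) → [k]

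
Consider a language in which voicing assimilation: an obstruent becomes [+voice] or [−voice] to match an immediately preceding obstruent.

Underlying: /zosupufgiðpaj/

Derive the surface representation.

[zosupufkiðbaj]

/g/ after /f/ (voiceless) → [k]
/p/ after /ð/ (voiced) → [b]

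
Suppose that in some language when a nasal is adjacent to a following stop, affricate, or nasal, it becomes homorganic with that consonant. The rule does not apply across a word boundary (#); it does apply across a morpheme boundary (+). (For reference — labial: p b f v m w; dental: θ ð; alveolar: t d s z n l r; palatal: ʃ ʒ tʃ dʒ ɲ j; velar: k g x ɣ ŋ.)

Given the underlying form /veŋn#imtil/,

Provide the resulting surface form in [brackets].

[venn#intil]

/ŋ/ before /n/ (alveolar) → [n]
/m/ before /t/ (alveolar) → [n]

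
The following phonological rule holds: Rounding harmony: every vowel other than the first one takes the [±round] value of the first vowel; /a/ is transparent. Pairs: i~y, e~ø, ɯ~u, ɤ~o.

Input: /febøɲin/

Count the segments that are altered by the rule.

/ø/ harmonizes with /e/ ([-round]) → [e]
1 segment changes.

1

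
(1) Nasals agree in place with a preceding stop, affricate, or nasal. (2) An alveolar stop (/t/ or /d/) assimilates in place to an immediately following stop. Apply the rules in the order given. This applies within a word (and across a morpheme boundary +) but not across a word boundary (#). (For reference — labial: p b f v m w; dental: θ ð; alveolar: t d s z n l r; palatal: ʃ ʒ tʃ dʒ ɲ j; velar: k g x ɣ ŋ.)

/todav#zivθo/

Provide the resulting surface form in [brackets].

Rule 1: no segment meets the rule's conditions; no change.
After rule 1: todav#zivθo
Rule 2: no segment meets the rule's conditions; no change.

[todav#zivθo]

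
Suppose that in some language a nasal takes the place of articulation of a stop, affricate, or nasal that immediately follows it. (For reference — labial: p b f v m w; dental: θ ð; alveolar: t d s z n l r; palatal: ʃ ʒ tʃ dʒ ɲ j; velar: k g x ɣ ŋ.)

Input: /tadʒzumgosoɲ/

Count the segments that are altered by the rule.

1

/m/ before /g/ (velar) → [ŋ]
1 segment changes.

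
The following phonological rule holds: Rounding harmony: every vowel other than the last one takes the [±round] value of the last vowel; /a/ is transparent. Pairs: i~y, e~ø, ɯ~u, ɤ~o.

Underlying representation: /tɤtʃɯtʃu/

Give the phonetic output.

/ɤ/ harmonizes with /u/ ([+round]) → [o]
/ɯ/ harmonizes with /u/ ([+round]) → [u]

[totʃutʃu]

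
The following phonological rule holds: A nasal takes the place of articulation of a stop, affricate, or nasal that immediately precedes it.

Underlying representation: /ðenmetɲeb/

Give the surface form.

/m/ after /n/ (alveolar) → [n]
/ɲ/ after /t/ (alveolar) → [n]

[ðennetneb]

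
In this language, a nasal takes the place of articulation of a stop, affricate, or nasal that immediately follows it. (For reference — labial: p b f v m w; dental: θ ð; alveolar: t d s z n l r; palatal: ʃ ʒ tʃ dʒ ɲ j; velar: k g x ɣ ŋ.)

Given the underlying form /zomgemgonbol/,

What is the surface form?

[zoŋgeŋgombol]

/m/ before /g/ (velar) → [ŋ]
/m/ before /g/ (velar) → [ŋ]
/n/ before /b/ (labial) → [m]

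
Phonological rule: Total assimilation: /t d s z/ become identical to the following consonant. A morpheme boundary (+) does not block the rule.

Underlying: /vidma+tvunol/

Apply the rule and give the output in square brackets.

/d/ before /m/ → [m] (total assimilation)
/t/ before /v/ → [v] (total assimilation)

[vimma+vvunol]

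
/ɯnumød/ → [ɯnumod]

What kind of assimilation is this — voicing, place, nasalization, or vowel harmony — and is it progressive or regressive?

/ø/→[o].
Vowels agree with the first vowel, so the harmony is progressive.

vowel harmony, progressive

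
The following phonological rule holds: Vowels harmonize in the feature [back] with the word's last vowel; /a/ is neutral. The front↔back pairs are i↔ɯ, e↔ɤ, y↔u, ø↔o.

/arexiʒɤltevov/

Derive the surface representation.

/e/ harmonizes with /o/ ([+back]) → [ɤ]
/i/ harmonizes with /o/ ([+back]) → [ɯ]
/e/ harmonizes with /o/ ([+back]) → [ɤ]

[arɤxɯʒɤltɤvov]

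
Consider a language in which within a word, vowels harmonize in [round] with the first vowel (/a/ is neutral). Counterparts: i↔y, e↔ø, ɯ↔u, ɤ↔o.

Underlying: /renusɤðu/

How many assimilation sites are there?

/u/ harmonizes with /e/ ([-round]) → [ɯ]
/u/ harmonizes with /e/ ([-round]) → [ɯ]
2 segments change.

2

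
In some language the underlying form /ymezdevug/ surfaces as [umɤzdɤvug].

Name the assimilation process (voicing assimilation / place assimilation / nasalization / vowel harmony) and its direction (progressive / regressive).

vowel harmony, regressive

/y/→[u] /e/→[ɤ] /e/→[ɤ].
Vowels agree with the last vowel, so the harmony is regressive.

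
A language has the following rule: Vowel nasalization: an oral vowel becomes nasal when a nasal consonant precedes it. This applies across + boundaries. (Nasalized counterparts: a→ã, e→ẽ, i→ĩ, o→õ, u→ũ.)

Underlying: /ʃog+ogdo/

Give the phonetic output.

[ʃog+ogdo]

no segment meets the rule's conditions; no change.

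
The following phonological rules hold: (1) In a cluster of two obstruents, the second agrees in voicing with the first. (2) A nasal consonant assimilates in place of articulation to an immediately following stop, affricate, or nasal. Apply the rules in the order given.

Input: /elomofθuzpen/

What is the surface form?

[elomofθuzben]

Rule 1: /p/ after /z/ (voiced) → [b]
After rule 1: elomofθuzben
Rule 2: no segment meets the rule's conditions; no change.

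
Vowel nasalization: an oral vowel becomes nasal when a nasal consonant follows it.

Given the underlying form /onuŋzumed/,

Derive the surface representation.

/o/ before nasal /n/ → [õ]
/u/ before nasal /ŋ/ → [ũ]
/u/ before nasal /m/ → [ũ]

[õnũŋzũmed]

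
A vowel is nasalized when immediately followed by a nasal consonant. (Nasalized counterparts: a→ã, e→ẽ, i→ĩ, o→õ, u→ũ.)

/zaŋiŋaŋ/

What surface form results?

/a/ before nasal /ŋ/ → [ã]
/i/ before nasal /ŋ/ → [ĩ]
/a/ before nasal /ŋ/ → [ã]

[zãŋĩŋãŋ]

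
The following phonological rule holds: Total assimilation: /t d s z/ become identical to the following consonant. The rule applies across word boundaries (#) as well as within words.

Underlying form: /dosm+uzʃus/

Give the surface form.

/s/ before /m/ → [m] (total assimilation)
/z/ before /ʃ/ → [ʃ] (total assimilation)

[domm+uʃʃus]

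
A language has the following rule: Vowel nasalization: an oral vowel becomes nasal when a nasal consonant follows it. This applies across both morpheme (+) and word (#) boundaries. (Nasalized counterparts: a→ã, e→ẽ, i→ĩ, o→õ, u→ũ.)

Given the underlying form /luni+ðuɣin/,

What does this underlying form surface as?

[lũni+ðuɣĩn]

/u/ before nasal /n/ → [ũ]
/i/ before nasal /n/ → [ĩ]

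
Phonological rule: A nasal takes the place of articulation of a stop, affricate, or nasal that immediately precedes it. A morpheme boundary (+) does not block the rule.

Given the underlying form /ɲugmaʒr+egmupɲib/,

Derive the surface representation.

[ɲugŋaʒr+egŋupmib]

/m/ after /g/ (velar) → [ŋ]
/m/ after /g/ (velar) → [ŋ]
/ɲ/ after /p/ (labial) → [m]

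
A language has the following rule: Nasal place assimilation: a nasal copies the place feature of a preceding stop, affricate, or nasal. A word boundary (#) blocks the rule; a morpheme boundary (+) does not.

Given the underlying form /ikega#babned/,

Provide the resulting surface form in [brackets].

/n/ after /b/ (labial) → [m]

[ikega#babmed]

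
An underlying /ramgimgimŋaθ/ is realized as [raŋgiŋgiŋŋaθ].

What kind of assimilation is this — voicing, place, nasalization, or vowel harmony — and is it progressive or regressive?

/m/→[ŋ] /m/→[ŋ] /m/→[ŋ].
Each target copies a feature from the following segment, so the direction is regressive.

place assimilation, regressive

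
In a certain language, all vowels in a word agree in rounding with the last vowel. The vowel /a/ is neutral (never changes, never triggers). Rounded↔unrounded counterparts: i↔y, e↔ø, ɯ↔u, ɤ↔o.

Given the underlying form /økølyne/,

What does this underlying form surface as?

[ekeline]

/ø/ harmonizes with /e/ ([-round]) → [e]
/ø/ harmonizes with /e/ ([-round]) → [e]
/y/ harmonizes with /e/ ([-round]) → [i]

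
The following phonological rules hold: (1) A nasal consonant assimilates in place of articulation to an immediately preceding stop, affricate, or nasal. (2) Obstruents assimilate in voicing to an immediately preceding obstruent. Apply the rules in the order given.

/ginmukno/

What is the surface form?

[ginnukŋo]

Rule 1: /m/ after /n/ (alveolar) → [n]
Rule 1: /n/ after /k/ (velar) → [ŋ]
After rule 1: ginnukŋo
Rule 2: no segment meets the rule's conditions; no change.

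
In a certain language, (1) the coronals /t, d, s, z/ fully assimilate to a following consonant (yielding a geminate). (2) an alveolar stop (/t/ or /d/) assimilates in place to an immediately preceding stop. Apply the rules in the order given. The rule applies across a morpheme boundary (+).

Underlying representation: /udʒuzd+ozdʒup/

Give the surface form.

[udʒudd+odʒdʒup]

Rule 1: /z/ before /d/ → [d] (total assimilation)
Rule 1: /z/ before /dʒ/ → [dʒ] (total assimilation)
After rule 1: udʒudd+odʒdʒup
Rule 2: no segment meets the rule's conditions; no change.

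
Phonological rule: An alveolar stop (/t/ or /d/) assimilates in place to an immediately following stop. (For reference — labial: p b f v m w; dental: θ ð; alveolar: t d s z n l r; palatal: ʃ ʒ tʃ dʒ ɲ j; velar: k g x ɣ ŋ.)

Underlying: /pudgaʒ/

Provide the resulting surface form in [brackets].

/d/ before /g/ (velar) → [g]

[puggaʒ]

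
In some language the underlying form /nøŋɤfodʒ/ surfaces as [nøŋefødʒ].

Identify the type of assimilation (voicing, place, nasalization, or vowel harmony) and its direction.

/ɤ/→[e] /o/→[ø].
Vowels agree with the first vowel, so the harmony is progressive.

vowel harmony, progressive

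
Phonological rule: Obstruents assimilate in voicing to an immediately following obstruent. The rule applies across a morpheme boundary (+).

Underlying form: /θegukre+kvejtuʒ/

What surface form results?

/k/ before /v/ (voiced) → [g]

[θegukre+gvejtuʒ]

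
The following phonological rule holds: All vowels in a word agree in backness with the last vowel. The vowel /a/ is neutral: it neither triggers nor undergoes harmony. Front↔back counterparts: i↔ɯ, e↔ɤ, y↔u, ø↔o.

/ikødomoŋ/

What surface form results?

/i/ harmonizes with /o/ ([+back]) → [ɯ]
/ø/ harmonizes with /o/ ([+back]) → [o]

[ɯkodomoŋ]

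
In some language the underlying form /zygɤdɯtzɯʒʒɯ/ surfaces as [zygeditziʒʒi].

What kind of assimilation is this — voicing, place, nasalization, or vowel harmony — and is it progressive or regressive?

vowel harmony, progressive

/ɤ/→[e] /ɯ/→[i] /ɯ/→[i] /ɯ/→[i].
Vowels agree with the first vowel, so the harmony is progressive.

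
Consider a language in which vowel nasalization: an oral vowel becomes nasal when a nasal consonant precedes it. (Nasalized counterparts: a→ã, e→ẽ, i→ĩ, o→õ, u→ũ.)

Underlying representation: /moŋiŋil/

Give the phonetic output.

/o/ after nasal /m/ → [õ]
/i/ after nasal /ŋ/ → [ĩ]
/i/ after nasal /ŋ/ → [ĩ]

[mõŋĩŋĩl]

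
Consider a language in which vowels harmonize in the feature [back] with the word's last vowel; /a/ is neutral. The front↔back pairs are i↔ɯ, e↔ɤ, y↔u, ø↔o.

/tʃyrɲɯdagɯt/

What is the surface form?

/y/ harmonizes with /ɯ/ ([+back]) → [u]

[tʃurɲɯdagɯt]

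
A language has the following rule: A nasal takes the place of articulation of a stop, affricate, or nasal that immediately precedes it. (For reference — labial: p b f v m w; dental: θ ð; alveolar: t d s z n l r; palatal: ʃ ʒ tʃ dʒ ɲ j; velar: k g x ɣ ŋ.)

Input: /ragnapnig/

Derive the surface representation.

/n/ after /g/ (velar) → [ŋ]
/n/ after /p/ (labial) → [m]

[ragŋapmig]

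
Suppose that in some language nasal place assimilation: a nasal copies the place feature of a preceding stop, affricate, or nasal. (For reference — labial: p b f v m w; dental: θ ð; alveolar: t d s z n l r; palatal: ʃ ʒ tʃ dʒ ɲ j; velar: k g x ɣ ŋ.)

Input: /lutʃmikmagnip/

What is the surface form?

/m/ after /tʃ/ (palatal) → [ɲ]
/m/ after /k/ (velar) → [ŋ]
/n/ after /g/ (velar) → [ŋ]

[lutʃɲikŋagŋip]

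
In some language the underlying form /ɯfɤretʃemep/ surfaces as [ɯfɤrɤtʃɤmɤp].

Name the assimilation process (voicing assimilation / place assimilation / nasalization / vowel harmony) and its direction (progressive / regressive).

/e/→[ɤ] /e/→[ɤ] /e/→[ɤ].
Vowels agree with the first vowel, so the harmony is progressive.

vowel harmony, progressive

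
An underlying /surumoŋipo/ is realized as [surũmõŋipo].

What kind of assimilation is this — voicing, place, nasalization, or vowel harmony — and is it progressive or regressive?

/u/→[ũ] /o/→[õ].
Each target copies a feature from the following segment, so the direction is regressive.

nasalization, regressive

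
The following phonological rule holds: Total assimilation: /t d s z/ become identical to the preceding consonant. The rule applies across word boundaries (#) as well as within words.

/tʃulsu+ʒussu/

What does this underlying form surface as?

/s/ after /l/ → [l] (total assimilation)

[tʃullu+ʒussu]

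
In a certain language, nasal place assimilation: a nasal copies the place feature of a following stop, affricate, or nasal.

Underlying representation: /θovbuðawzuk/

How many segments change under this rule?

0

No segment meets the rule's conditions.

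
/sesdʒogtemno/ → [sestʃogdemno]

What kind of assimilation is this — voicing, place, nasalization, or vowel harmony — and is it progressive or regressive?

voicing assimilation, progressive

/dʒ/→[tʃ] /t/→[d].
Each target copies a feature from the preceding segment, so the direction is progressive.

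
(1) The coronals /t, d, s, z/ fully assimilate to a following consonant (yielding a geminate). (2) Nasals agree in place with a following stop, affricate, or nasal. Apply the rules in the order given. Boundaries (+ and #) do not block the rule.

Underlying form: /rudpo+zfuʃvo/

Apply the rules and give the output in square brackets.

[ruppo+ffuʃvo]

Rule 1: /d/ before /p/ → [p] (total assimilation)
Rule 1: /z/ before /f/ → [f] (total assimilation)
After rule 1: ruppo+ffuʃvo
Rule 2: no segment meets the rule's conditions; no change.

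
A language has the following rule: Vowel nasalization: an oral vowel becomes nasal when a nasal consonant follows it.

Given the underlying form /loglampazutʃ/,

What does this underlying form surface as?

/a/ before nasal /m/ → [ã]

[loglãmpazutʃ]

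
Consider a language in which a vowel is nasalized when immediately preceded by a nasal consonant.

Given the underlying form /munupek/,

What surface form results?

[mũnũpek]

/u/ after nasal /m/ → [ũ]
/u/ after nasal /n/ → [ũ]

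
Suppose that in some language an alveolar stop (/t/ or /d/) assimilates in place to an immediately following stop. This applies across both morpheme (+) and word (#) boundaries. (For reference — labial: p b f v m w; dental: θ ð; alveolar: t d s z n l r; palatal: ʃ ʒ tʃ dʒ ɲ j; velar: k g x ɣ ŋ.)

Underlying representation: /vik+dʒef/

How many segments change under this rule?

No segment meets the rule's conditions.

0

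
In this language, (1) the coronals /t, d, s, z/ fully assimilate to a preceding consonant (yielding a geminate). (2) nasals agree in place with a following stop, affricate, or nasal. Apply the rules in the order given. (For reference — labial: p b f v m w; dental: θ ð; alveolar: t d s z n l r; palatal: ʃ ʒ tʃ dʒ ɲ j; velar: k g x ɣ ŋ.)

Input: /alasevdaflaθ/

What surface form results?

[alasevvaflaθ]

Rule 1: /d/ after /v/ → [v] (total assimilation)
After rule 1: alasevvaflaθ
Rule 2: no segment meets the rule's conditions; no change.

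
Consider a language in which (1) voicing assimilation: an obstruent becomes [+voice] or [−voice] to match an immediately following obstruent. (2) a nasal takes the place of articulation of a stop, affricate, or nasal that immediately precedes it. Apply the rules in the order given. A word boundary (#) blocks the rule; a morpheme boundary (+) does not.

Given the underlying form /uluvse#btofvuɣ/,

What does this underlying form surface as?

[ulufse#ptovvuɣ]

Rule 1: /v/ before /s/ (voiceless) → [f]
Rule 1: /b/ before /t/ (voiceless) → [p]
Rule 1: /f/ before /v/ (voiced) → [v]
After rule 1: ulufse#ptovvuɣ
Rule 2: no segment meets the rule's conditions; no change.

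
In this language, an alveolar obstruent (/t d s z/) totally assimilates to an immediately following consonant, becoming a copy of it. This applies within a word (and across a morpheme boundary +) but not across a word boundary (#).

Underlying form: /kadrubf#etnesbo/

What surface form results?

/d/ before /r/ → [r] (total assimilation)
/t/ before /n/ → [n] (total assimilation)
/s/ before /b/ → [b] (total assimilation)

[karrubf#ennebbo]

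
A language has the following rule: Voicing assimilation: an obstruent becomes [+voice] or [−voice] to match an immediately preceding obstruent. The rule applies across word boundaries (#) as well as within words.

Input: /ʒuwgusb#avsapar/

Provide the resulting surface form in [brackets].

[ʒuwgusp#avzapar]

/b/ after /s/ (voiceless) → [p]
/s/ after /v/ (voiced) → [z]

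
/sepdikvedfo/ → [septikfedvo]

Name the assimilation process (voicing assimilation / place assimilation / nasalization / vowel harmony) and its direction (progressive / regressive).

/d/→[t] /v/→[f] /f/→[v].
Each target copies a feature from the preceding segment, so the direction is progressive.

voicing assimilation, progressive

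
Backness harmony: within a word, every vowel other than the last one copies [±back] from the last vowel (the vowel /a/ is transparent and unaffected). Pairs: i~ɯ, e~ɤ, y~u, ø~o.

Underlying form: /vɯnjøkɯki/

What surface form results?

[vinjøkiki]

/ɯ/ harmonizes with /i/ ([-back]) → [i]
/ɯ/ harmonizes with /i/ ([-back]) → [i]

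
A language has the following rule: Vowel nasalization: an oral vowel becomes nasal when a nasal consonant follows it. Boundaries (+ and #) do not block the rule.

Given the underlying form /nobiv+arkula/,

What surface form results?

[nobiv+arkula]

no segment meets the rule's conditions; no change.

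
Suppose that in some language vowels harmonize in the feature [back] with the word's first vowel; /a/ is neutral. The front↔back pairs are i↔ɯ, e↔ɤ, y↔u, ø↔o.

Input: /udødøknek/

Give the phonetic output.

[udodoknɤk]

/ø/ harmonizes with /u/ ([+back]) → [o]
/ø/ harmonizes with /u/ ([+back]) → [o]
/e/ harmonizes with /u/ ([+back]) → [ɤ]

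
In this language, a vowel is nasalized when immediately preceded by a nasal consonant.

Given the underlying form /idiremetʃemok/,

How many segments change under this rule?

/e/ after nasal /m/ → [ẽ]
/o/ after nasal /m/ → [õ]
2 segments change.

2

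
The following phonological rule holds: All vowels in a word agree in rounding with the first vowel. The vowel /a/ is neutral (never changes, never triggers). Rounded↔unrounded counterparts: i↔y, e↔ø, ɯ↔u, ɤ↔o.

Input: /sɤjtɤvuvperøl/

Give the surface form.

[sɤjtɤvɯvperel]

/u/ harmonizes with /ɤ/ ([-round]) → [ɯ]
/ø/ harmonizes with /ɤ/ ([-round]) → [e]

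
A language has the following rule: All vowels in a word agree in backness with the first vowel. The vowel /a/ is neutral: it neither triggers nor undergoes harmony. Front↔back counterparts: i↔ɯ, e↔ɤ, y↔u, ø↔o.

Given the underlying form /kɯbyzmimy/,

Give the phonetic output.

[kɯbuzmɯmu]

/y/ harmonizes with /ɯ/ ([+back]) → [u]
/i/ harmonizes with /ɯ/ ([+back]) → [ɯ]
/y/ harmonizes with /ɯ/ ([+back]) → [u]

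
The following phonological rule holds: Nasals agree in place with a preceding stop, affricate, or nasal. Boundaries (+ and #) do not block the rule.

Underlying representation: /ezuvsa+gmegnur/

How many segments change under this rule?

/m/ after /g/ (velar) → [ŋ]
/n/ after /g/ (velar) → [ŋ]
2 segments change.

2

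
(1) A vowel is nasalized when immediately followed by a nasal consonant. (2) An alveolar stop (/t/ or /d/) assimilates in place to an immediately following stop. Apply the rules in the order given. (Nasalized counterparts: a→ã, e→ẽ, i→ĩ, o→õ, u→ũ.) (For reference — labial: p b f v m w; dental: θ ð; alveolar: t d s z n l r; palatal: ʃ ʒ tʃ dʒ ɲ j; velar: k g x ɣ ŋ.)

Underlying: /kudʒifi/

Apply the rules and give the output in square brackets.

[kudʒifi]

Rule 1: no segment meets the rule's conditions; no change.
After rule 1: kudʒifi
Rule 2: no segment meets the rule's conditions; no change.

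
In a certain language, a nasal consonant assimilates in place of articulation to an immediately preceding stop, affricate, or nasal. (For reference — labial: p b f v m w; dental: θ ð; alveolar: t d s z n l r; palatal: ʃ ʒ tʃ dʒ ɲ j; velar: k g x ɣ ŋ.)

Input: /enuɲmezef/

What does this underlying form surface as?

/m/ after /ɲ/ (palatal) → [ɲ]

[enuɲɲezef]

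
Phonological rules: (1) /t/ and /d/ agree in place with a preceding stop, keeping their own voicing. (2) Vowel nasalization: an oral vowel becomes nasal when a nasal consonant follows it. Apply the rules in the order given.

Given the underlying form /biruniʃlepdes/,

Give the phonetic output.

Rule 1: /d/ after /p/ (labial) → [b]
After rule 1: biruniʃlepbes
Rule 2: /u/ before nasal /n/ → [ũ]

[birũniʃlepbes]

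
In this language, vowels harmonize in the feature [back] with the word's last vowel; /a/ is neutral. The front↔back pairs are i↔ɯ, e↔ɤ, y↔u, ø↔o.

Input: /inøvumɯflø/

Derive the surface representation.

[inøvymiflø]

/u/ harmonizes with /ø/ ([-back]) → [y]
/ɯ/ harmonizes with /ø/ ([-back]) → [i]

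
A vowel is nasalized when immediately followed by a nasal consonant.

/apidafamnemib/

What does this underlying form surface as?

/a/ before nasal /m/ → [ã]
/e/ before nasal /m/ → [ẽ]

[apidafãmnẽmib]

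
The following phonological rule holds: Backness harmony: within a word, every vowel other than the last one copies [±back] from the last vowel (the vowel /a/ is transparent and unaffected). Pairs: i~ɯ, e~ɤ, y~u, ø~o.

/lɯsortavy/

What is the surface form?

/ɯ/ harmonizes with /y/ ([-back]) → [i]
/o/ harmonizes with /y/ ([-back]) → [ø]

[lisørtavy]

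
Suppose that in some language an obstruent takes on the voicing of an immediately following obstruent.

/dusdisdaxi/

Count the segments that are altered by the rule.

2

/s/ before /d/ (voiced) → [z]
/s/ before /d/ (voiced) → [z]
2 segments change.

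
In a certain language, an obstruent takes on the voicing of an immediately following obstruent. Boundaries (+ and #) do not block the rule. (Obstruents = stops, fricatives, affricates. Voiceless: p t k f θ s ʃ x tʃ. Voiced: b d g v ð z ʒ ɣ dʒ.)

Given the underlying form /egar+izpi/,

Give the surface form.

[egar+ispi]

/z/ before /p/ (voiceless) → [s]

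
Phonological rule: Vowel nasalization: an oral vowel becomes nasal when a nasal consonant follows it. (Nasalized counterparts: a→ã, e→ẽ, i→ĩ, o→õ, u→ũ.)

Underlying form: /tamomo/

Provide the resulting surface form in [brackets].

/a/ before nasal /m/ → [ã]
/o/ before nasal /m/ → [õ]

[tãmõmo]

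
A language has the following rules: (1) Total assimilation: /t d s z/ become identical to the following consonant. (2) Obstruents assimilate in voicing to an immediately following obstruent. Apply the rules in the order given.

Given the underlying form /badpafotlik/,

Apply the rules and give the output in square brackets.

Rule 1: /d/ before /p/ → [p] (total assimilation)
Rule 1: /t/ before /l/ → [l] (total assimilation)
After rule 1: bappafollik
Rule 2: no segment meets the rule's conditions; no change.

[bappafollik]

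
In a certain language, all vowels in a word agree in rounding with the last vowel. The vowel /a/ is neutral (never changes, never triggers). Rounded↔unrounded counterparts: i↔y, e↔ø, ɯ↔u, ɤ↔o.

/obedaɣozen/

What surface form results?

/o/ harmonizes with /e/ ([-round]) → [ɤ]
/o/ harmonizes with /e/ ([-round]) → [ɤ]

[ɤbedaɣɤzen]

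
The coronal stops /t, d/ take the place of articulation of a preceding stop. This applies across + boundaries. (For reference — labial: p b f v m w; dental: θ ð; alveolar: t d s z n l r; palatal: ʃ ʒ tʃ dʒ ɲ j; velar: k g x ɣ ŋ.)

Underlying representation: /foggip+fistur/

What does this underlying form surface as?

[foggip+fistur]

no segment meets the rule's conditions; no change.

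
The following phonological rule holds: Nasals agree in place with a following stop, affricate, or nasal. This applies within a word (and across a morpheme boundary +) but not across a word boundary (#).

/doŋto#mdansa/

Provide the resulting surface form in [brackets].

/ŋ/ before /t/ (alveolar) → [n]
/m/ before /d/ (alveolar) → [n]

[donto#ndansa]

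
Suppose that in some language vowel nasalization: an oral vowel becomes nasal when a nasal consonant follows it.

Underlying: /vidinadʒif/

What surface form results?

[vidĩnadʒif]

/i/ before nasal /n/ → [ĩ]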